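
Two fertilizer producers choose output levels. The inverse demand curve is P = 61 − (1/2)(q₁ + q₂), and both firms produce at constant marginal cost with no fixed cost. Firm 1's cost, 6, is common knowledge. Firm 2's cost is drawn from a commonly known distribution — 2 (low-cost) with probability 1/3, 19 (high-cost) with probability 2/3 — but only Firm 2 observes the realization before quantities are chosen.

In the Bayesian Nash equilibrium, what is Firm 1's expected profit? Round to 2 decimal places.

863.43

Each type of Firm 2 best-responds to q₁; Firm 1 best-responds to the expected q₂ over Firm 2's types.
Firm 2 with cost c maximizes (61 − (1/2)(q₁+q₂) − c)·q₂, giving q₂(c) = (61 − c − (1/2)q₁).
E[c₂] = 1/3·2 + 2/3·19 = 13.3333
Firm 1's FOC against E[q₂] yields q₁ = (61 − 2·6 + E[c₂])/(3/2) = (61 − 12 + 13.3333)/(3/2) = 41.5556.
E[P] = 61 − (1/2)·(q₁ + E[q₂]) = 26.7778; Firm 1's expected profit = (E[P] − 6)·q₁ = (26.7778 − 6)·41.5556 = 863.432.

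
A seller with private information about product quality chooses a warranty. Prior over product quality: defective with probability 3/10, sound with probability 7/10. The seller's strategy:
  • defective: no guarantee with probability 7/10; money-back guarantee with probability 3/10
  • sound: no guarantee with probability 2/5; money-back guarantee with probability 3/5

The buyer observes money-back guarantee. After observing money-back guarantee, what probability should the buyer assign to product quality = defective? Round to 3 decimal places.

0.176

P(money-back guarantee) = (3/10)·(3/10) + (7/10)·(3/5) = 51/100
P(defective | money-back guarantee) = ((3/10)·(3/10)) / (51/100) = (9/100) / (51/100) = 3/17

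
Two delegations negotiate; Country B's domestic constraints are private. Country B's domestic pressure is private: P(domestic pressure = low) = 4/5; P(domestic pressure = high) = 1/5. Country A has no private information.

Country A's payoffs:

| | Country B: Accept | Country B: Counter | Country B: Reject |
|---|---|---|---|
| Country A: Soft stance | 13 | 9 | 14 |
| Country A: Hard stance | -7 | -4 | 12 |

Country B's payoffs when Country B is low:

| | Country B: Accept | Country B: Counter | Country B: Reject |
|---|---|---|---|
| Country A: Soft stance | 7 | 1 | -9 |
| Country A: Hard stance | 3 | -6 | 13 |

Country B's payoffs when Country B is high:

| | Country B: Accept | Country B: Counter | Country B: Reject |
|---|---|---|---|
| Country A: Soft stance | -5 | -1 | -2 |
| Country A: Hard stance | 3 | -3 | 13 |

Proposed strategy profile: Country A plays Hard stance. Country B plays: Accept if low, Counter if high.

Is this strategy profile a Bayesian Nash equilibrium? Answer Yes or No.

No

Country A plays Hard stance: E[Hard stance] = 4/5·(-7) + 1/5·(-4) = -32/5; E[Soft stance] = 61/5. Not best-responding. ✗
Country B (domestic pressure low), facing Hard stance: Accept gives 3, Counter gives -6, Reject gives 13. Proposed Accept is not best — profitable deviation exists. ✗
Country B (domestic pressure high), facing Hard stance: Accept gives 3, Counter gives -3, Reject gives 13. Proposed Counter is not best — profitable deviation exists. ✗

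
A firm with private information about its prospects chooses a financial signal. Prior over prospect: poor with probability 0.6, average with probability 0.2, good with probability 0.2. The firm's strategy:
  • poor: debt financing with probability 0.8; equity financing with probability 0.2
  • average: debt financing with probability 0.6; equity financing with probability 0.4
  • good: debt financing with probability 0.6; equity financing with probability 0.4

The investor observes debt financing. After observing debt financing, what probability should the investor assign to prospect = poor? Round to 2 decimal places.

0.67

P(debt financing) = 0.6·0.8 + 0.2·0.6 + 0.2·0.6 = 0.72
P(poor | debt financing) = (0.6·0.8) / 0.72 = 0.48 / 0.72 = 0.666667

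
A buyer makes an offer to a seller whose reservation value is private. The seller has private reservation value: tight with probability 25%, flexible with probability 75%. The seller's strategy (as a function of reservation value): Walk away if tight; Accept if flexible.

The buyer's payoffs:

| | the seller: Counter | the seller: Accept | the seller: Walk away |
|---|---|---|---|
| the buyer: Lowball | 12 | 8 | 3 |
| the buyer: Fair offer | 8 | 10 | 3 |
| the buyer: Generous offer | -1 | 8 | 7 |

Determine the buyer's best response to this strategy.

E[Lowball] = 0.25·(3) + 0.75·(8) = 6.75
E[Fair offer] = 0.25·(3) + 0.75·(10) = 8.25
E[Generous offer] = 0.25·(7) + 0.75·(8) = 7.75
Best response: Fair offer (8.25 is the largest).

Fair offer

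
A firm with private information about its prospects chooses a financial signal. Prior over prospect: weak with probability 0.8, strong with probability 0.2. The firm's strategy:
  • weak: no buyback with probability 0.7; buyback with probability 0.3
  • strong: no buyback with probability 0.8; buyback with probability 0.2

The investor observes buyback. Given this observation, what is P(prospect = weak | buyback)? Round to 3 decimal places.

0.857

Apply Bayes' rule using the sender's strategy as the likelihood.
P(buyback) = 0.8·0.3 + 0.2·0.2 = 0.28
P(weak | buyback) = (0.8·0.3) / 0.28 = 0.24 / 0.28 = 0.857143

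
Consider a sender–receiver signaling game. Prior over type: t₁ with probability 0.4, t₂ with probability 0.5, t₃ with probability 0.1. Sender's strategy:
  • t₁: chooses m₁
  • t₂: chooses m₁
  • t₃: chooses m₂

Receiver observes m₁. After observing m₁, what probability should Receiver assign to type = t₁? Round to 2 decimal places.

0.44

P(m₁) = 0.4·1 + 0.5·1 + 0.1·0 = 0.9
P(t₁ | m₁) = (0.4·1) / 0.9 = 0.4 / 0.9 = 0.444444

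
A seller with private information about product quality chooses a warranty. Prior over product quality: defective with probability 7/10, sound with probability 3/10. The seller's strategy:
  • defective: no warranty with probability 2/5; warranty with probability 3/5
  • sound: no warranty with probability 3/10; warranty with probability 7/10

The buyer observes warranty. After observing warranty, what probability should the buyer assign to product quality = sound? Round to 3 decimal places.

0.333

Apply Bayes' rule using the sender's strategy as the likelihood.
P(warranty) = (7/10)·(3/5) + (3/10)·(7/10) = 63/100
P(sound | warranty) = ((3/10)·(7/10)) / (63/100) = (21/100) / (63/100) = 1/3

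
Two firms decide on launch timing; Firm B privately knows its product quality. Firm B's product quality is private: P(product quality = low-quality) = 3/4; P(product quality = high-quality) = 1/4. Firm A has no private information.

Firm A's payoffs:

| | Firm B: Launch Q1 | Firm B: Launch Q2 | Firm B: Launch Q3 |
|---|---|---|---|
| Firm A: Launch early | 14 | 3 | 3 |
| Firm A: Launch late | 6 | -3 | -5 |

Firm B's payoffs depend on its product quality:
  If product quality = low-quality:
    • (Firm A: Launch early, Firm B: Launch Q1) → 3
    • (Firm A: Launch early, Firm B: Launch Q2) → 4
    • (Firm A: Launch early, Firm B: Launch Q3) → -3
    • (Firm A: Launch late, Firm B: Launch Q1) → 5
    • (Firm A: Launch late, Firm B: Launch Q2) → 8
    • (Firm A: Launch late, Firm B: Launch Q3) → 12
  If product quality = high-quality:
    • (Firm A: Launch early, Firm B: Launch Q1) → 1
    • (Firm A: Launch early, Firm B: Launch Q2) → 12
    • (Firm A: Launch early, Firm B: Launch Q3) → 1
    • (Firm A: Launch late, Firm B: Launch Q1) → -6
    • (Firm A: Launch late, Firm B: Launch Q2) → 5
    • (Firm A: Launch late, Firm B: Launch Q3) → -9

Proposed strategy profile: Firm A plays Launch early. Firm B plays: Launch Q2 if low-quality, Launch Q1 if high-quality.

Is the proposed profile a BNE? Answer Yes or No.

Firm A plays Launch early: E[Launch early] = 3/4·(3) + 1/4·(14) = 23/4; E[Launch late] = -3/4. Best-responding. ✓
Firm B (product quality low-quality), facing Launch early: Launch Q1 gives 3, Launch Q2 gives 4, Launch Q3 gives -3. Proposed Launch Q2 is best. ✓
Firm B (product quality high-quality), facing Launch early: Launch Q1 gives 1, Launch Q2 gives 12, Launch Q3 gives 1. Proposed Launch Q1 is not best — profitable deviation exists. ✗

No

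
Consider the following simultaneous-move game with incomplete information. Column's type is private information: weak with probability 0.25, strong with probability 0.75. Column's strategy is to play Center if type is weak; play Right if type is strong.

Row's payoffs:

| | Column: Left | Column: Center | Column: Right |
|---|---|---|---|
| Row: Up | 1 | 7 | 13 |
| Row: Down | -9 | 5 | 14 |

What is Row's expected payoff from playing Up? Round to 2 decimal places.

Take the expectation over Column's type, weighting each type's action by its prior probability.
E[Up] = 0.25·7 + 0.75·13 = 1.75 + 9.75 = 11.5

11.50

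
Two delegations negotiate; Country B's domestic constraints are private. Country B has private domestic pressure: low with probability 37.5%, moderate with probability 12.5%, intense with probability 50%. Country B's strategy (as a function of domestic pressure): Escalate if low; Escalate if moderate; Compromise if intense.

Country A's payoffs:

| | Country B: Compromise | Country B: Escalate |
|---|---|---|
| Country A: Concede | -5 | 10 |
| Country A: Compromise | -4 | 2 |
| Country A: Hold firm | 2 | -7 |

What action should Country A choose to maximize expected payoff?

E[Concede] = 0.375·(10) + 0.125·(10) + 0.5·(-5) = 2.5
E[Compromise] = 0.375·(2) + 0.125·(2) + 0.5·(-4) = -1
E[Hold firm] = 0.375·(-7) + 0.125·(-7) + 0.5·(2) = -2.5
Best response: Concede (2.5 is the largest).

Concede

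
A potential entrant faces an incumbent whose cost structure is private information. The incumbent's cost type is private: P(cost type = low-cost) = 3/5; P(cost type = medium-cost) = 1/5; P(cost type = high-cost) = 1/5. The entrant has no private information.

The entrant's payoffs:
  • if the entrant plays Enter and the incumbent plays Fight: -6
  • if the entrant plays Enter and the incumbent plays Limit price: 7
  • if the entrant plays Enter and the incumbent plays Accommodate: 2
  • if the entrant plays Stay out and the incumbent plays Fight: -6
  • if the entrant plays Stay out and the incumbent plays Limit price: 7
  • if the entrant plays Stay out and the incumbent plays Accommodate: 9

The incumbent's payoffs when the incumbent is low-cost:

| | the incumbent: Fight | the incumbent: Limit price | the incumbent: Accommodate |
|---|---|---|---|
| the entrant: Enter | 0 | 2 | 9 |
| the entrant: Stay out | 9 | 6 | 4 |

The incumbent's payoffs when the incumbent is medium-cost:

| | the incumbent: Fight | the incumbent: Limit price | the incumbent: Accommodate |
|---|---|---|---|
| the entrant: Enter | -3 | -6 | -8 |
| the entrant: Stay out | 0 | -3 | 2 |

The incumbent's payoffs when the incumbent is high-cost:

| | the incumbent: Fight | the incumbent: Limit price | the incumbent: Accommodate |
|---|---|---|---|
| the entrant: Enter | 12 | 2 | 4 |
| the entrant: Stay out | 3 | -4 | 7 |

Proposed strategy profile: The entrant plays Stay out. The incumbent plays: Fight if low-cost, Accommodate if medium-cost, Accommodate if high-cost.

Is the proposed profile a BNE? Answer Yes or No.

The entrant plays Stay out: E[Stay out] = 3/5·(-6) + 1/5·(9) + 1/5·(9) = 0; E[Enter] = -14/5. Best-responding. ✓
The incumbent (cost type low-cost), facing Stay out: Fight gives 9, Limit price gives 6, Accommodate gives 4. Proposed Fight is best. ✓
The incumbent (cost type medium-cost), facing Stay out: Fight gives 0, Limit price gives -3, Accommodate gives 2. Proposed Accommodate is best. ✓
The incumbent (cost type high-cost), facing Stay out: Fight gives 3, Limit price gives -4, Accommodate gives 7. Proposed Accommodate is best. ✓

Yes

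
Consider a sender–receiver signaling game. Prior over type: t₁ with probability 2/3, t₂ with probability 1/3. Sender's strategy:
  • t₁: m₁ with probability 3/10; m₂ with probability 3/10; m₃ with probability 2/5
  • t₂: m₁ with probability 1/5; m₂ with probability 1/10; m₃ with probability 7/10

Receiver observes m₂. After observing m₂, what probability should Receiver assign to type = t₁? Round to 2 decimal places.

Apply Bayes' rule using the sender's strategy as the likelihood.
P(m₂) = (2/3)·(3/10) + (1/3)·(1/10) = 7/30
P(t₁ | m₂) = ((2/3)·(3/10)) / (7/30) = (1/5) / (7/30) = 6/7

0.86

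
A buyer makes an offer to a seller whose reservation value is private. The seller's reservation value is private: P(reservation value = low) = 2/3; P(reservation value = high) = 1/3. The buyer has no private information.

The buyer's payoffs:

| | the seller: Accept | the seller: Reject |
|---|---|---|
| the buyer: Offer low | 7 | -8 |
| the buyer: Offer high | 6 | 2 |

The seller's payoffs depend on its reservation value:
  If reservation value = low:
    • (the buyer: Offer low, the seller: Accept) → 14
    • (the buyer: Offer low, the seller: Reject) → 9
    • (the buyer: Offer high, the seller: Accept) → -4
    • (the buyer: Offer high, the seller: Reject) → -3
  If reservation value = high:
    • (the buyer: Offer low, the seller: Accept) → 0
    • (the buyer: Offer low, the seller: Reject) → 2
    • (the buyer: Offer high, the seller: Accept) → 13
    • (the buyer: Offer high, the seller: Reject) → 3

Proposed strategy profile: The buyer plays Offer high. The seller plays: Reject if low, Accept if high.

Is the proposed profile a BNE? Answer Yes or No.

The buyer plays Offer high: E[Offer high] = 2/3·(2) + 1/3·(6) = 10/3; E[Offer low] = -3. Best-responding. ✓
The seller (reservation value low), facing Offer high: Accept gives -4, Reject gives -3. Proposed Reject is best. ✓
The seller (reservation value high), facing Offer high: Accept gives 13, Reject gives 3. Proposed Accept is best. ✓

Yes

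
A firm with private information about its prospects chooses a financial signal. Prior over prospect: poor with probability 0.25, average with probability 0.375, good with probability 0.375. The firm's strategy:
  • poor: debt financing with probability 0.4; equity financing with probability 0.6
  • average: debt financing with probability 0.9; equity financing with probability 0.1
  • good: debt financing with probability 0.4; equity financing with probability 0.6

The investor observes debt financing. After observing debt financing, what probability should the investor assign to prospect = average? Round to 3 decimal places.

P(debt financing) = 0.25·0.4 + 0.375·0.9 + 0.375·0.4 = 0.5875
P(average | debt financing) = (0.375·0.9) / 0.5875 = 0.3375 / 0.5875 = 0.574468

0.574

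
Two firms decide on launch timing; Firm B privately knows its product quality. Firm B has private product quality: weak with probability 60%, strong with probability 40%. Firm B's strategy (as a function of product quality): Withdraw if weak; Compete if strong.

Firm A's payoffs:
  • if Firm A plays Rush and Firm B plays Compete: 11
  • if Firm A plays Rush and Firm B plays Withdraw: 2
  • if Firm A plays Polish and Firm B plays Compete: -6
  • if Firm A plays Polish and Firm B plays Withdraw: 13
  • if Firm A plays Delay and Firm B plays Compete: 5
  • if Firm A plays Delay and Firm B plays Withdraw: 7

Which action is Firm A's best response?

Delay

Compute Firm A's expected payoff for each action, taking the expectation over Firm B's type.
E[Rush] = 0.6·(2) + 0.4·(11) = 5.6
E[Polish] = 0.6·(13) + 0.4·(-6) = 5.4
E[Delay] = 0.6·(7) + 0.4·(5) = 6.2
Best response: Delay (6.2 is the largest).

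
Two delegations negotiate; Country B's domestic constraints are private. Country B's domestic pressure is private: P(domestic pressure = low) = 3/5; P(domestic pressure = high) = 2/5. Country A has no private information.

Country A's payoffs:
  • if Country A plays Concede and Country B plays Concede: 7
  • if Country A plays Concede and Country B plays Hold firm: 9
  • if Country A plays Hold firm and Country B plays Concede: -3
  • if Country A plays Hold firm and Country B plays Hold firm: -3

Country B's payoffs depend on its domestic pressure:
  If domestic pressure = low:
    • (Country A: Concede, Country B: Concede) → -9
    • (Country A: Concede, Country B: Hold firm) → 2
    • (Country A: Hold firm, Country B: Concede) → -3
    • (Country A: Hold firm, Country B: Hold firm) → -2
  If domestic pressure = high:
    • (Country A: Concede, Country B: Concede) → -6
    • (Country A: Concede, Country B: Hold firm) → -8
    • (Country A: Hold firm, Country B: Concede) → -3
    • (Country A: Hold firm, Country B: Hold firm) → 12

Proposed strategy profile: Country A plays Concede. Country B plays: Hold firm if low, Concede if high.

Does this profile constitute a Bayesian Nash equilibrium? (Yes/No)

Yes

Country A plays Concede: E[Concede] = 3/5·(9) + 2/5·(7) = 41/5; E[Hold firm] = -3. Best-responding. ✓
Country B (domestic pressure low), facing Concede: Concede gives -9, Hold firm gives 2. Proposed Hold firm is best. ✓
Country B (domestic pressure high), facing Concede: Concede gives -6, Hold firm gives -8. Proposed Concede is best. ✓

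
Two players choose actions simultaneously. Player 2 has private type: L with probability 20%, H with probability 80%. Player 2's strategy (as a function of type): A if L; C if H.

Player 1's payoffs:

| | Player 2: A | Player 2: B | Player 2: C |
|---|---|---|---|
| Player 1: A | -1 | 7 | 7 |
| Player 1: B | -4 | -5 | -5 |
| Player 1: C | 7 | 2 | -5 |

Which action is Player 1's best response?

A

Compute Player 1's expected payoff for each action, taking the expectation over Player 2's type.
E[A] = 0.2·(-1) + 0.8·(7) = 5.4
E[B] = 0.2·(-4) + 0.8·(-5) = -4.8
E[C] = 0.2·(7) + 0.8·(-5) = -2.6
Best response: A (5.4 is the largest).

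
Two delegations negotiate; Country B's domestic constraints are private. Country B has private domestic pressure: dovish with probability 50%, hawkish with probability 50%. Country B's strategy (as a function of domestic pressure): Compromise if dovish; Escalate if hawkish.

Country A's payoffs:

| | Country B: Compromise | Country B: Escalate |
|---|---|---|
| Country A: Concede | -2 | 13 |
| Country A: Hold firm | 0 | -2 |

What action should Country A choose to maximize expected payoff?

Concede

E[Concede] = 0.5·(-2) + 0.5·(13) = 5.5
E[Hold firm] = 0.5·(0) + 0.5·(-2) = -1
Best response: Concede (5.5 is the largest).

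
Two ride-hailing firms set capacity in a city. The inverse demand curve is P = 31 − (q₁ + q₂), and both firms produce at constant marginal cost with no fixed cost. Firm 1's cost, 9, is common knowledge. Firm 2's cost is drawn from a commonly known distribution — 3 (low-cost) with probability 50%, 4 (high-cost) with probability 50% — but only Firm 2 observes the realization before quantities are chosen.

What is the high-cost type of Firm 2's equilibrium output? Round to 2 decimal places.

Each type of Firm 2 best-responds to q₁; Firm 1 best-responds to the expected q₂ over Firm 2's types.
Firm 2 with cost c maximizes (31 − (q₁+q₂) − c)·q₂, giving q₂(c) = (31 − c − q₁)/2.
E[c₂] = 0.5·3 + 0.5·4 = 3.5
Firm 1's FOC against E[q₂] yields q₁ = (31 − 2·9 + E[c₂])/3 = (31 − 18 + 3.5)/3 = 5.5.
q₂(high-cost) = (31 − 4 − 5.5)/2 = 10.75.

10.75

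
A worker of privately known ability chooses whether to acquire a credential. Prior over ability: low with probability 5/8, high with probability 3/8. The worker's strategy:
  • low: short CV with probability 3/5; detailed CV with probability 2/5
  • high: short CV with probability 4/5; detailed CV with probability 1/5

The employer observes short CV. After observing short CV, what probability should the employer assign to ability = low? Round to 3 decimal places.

Apply Bayes' rule using the sender's strategy as the likelihood.
P(short CV) = (5/8)·(3/5) + (3/8)·(4/5) = 27/40
P(low | short CV) = ((5/8)·(3/5)) / (27/40) = (3/8) / (27/40) = 5/9

0.556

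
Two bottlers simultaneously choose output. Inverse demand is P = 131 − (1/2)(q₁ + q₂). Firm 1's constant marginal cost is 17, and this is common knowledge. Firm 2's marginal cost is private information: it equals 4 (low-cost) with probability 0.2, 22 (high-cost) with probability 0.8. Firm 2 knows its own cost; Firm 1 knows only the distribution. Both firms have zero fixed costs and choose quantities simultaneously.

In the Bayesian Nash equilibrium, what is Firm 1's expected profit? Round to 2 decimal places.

Type-c best response for Firm 2: q₂(c) = (131 − c) − q₁/2.
Firm 1 maximizes expected profit; its first-order condition is 131 − q₁ − (1/2)E[q₂] − 17 = 0.
Substituting E[q₂] and solving: E[c₂] = 18.4, so q₁ = (131 − 2·17 + 18.4)/(3/2) = 76.9333.
E[P] = 131 − (1/2)·(q₁ + E[q₂]) = 55.4667; Firm 1's expected profit = (E[P] − 17)·q₁ = (55.4667 − 17)·76.9333 = 2959.37.

2959.37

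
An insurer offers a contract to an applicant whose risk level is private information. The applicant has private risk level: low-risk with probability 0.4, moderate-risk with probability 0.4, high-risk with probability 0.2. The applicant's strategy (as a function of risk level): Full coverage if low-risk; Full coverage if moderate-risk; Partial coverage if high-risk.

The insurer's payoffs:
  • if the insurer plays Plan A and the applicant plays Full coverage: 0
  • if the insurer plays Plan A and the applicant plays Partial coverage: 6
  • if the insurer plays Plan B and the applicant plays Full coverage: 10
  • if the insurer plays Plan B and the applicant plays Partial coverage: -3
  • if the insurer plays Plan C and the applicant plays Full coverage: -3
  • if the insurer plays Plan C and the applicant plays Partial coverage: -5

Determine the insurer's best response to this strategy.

E[Plan A] = 0.4·(0) + 0.4·(0) + 0.2·(6) = 1.2
E[Plan B] = 0.4·(10) + 0.4·(10) + 0.2·(-3) = 7.4
E[Plan C] = 0.4·(-3) + 0.4·(-3) + 0.2·(-5) = -3.4
Best response: Plan B (7.4 is the largest).

Plan B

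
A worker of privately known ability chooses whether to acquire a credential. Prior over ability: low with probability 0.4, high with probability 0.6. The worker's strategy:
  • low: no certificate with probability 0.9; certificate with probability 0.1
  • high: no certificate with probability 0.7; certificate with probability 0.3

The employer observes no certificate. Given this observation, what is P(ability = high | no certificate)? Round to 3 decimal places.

Apply Bayes' rule using the sender's strategy as the likelihood.
P(no certificate) = 0.4·0.9 + 0.6·0.7 = 0.78
P(high | no certificate) = (0.6·0.7) / 0.78 = 0.42 / 0.78 = 0.538462

0.538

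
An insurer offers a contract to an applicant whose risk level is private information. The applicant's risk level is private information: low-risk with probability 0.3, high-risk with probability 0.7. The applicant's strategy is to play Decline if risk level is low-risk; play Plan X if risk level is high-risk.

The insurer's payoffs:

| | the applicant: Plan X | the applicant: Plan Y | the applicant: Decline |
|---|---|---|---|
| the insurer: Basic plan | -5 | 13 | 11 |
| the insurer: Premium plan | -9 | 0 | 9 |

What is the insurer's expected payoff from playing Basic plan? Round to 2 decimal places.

-0.20

E[Basic plan] = 0.3·11 + 0.7·(-5) = 3.3 + (-3.5) = -0.2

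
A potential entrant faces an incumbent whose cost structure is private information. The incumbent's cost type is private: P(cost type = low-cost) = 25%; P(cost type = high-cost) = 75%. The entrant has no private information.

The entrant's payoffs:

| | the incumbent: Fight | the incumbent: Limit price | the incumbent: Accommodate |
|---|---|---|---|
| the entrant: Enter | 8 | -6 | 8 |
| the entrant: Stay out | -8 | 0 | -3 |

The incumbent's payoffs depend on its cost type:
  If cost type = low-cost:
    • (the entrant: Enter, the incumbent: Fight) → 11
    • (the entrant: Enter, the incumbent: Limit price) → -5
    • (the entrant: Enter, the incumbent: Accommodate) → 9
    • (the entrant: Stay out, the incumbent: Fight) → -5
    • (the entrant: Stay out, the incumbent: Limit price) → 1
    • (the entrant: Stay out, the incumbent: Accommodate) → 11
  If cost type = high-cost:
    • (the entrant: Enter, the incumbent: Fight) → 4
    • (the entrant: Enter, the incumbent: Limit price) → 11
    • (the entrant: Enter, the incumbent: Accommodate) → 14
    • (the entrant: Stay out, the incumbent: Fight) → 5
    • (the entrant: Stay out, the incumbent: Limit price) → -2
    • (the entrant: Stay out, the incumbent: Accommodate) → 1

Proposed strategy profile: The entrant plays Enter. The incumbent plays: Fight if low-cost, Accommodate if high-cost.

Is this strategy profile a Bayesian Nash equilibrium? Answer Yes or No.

The entrant plays Enter: E[Enter] = 0.25·(8) + 0.75·(8) = 8; E[Stay out] = -4.25. Best-responding. ✓
The incumbent (cost type low-cost), facing Enter: Fight gives 11, Limit price gives -5, Accommodate gives 9. Proposed Fight is best. ✓
The incumbent (cost type high-cost), facing Enter: Fight gives 4, Limit price gives 11, Accommodate gives 14. Proposed Accommodate is best. ✓

Yes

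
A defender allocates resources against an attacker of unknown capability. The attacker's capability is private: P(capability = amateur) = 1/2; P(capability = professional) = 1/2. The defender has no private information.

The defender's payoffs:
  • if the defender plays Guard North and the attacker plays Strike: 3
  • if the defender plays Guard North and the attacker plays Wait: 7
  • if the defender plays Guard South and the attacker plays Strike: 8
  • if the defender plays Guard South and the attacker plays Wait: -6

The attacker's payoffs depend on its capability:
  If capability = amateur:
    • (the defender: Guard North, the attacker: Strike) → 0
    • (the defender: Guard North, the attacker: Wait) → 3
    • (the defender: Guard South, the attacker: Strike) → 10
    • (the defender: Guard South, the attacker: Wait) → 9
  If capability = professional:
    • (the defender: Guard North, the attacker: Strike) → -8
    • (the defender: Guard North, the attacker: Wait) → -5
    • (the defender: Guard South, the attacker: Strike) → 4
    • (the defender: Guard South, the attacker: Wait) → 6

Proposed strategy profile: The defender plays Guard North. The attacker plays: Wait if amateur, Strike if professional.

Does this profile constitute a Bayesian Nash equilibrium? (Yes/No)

No

The defender plays Guard North: E[Guard North] = 1/2·(7) + 1/2·(3) = 5; E[Guard South] = 1. Best-responding. ✓
The attacker (capability amateur), facing Guard North: Strike gives 0, Wait gives 3. Proposed Wait is best. ✓
The attacker (capability professional), facing Guard North: Strike gives -8, Wait gives -5. Proposed Strike is not best — profitable deviation exists. ✗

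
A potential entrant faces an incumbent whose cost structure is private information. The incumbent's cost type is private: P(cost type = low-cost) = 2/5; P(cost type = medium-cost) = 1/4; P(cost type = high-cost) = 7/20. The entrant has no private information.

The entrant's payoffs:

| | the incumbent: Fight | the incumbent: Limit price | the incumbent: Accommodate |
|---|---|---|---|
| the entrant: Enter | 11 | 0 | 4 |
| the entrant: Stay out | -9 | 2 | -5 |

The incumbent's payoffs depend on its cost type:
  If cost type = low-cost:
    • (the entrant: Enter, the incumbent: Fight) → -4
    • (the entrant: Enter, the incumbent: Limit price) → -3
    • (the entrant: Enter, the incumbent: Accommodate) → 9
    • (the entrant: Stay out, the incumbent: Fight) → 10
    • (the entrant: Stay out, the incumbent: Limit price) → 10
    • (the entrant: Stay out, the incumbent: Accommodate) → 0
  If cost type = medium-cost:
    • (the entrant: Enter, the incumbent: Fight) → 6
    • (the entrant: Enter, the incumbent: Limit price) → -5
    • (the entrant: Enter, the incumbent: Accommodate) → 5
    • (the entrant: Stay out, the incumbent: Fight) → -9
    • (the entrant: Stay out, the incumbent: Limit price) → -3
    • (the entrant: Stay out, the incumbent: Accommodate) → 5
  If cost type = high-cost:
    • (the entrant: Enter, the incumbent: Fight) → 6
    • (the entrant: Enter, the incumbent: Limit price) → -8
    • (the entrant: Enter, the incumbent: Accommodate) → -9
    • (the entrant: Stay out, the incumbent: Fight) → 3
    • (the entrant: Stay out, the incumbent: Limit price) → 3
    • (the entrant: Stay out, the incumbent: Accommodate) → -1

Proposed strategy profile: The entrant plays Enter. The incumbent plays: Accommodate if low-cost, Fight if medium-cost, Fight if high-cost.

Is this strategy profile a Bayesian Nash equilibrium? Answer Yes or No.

Yes

The entrant plays Enter: E[Enter] = 2/5·(4) + 1/4·(11) + 7/20·(11) = 41/5; E[Stay out] = -37/5. Best-responding. ✓
The incumbent (cost type low-cost), facing Enter: Fight gives -4, Limit price gives -3, Accommodate gives 9. Proposed Accommodate is best. ✓
The incumbent (cost type medium-cost), facing Enter: Fight gives 6, Limit price gives -5, Accommodate gives 5. Proposed Fight is best. ✓
The incumbent (cost type high-cost), facing Enter: Fight gives 6, Limit price gives -8, Accommodate gives -9. Proposed Fight is best. ✓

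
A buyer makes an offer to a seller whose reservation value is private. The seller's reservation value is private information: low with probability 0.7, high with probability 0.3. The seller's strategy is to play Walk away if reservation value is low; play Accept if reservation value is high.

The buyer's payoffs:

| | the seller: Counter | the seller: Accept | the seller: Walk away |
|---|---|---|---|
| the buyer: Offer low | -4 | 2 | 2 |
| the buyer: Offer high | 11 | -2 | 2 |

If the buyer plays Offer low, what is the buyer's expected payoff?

Take the expectation over the seller's reservation value, weighting each type's action by its prior probability.
E[Offer low] = 0.7·2 + 0.3·2 = 1.4 + 0.6 = 2

2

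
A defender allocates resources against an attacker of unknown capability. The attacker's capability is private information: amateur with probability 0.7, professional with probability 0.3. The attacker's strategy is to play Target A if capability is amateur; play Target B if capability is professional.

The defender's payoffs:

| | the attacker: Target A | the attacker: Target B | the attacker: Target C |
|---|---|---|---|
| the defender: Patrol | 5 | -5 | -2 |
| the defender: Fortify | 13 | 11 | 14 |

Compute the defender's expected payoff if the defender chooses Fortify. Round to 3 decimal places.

12.400

Take the expectation over the attacker's capability, weighting each type's action by its prior probability.
E[Fortify] = 0.7·13 + 0.3·11 = 9.1 + 3.3 = 12.4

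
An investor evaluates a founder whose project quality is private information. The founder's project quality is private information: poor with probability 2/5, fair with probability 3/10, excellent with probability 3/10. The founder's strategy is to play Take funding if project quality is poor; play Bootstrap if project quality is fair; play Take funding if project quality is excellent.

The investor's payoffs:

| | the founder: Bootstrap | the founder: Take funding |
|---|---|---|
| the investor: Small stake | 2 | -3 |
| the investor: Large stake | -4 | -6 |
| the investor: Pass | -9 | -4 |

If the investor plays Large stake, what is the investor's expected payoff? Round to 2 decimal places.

-5.40

Take the expectation over the founder's project quality, weighting each type's action by its prior probability.
E[Large stake] = 2/5·(-6) + 3/10·(-4) + 3/10·(-6) = (-12/5) + (-6/5) + (-9/5) = -27/5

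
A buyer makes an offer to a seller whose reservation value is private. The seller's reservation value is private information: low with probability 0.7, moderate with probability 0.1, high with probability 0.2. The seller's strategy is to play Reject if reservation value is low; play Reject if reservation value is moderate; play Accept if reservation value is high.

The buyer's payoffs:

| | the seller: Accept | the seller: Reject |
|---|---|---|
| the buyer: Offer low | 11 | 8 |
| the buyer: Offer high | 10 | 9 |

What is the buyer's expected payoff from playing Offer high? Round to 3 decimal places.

9.200

E[Offer high] = 0.7·9 + 0.1·9 + 0.2·10 = 6.3 + 0.9 + 2 = 9.2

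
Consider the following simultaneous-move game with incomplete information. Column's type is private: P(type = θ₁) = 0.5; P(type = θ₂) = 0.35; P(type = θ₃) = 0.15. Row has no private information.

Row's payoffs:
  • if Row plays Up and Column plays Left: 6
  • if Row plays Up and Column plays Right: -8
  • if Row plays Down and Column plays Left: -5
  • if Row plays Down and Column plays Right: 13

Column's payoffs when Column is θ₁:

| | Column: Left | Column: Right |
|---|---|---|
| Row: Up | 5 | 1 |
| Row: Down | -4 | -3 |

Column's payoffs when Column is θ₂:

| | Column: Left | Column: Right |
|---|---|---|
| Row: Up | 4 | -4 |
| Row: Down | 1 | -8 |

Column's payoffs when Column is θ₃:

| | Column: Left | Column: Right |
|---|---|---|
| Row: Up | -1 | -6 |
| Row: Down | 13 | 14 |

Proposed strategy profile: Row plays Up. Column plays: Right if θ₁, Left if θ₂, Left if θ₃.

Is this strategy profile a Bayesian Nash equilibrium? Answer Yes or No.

Row plays Up: E[Up] = 0.5·(-8) + 0.35·(6) + 0.15·(6) = -1; E[Down] = 4. Not best-responding. ✗
Column (type θ₁), facing Up: Left gives 5, Right gives 1. Proposed Right is not best — profitable deviation exists. ✗
Column (type θ₂), facing Up: Left gives 4, Right gives -4. Proposed Left is best. ✓
Column (type θ₃), facing Up: Left gives -1, Right gives -6. Proposed Left is best. ✓

No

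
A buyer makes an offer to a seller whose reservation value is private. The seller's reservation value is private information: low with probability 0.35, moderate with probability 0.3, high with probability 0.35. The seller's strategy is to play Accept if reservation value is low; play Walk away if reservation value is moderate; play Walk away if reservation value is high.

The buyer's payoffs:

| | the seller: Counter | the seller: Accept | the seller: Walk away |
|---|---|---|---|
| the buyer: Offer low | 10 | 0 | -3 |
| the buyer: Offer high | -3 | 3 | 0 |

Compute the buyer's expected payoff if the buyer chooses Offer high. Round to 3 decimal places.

1.050

Take the expectation over the seller's reservation value, weighting each type's action by its prior probability.
E[Offer high] = 0.35·3 + 0.3·0 + 0.35·0 = 1.05 + 0 + 0 = 1.05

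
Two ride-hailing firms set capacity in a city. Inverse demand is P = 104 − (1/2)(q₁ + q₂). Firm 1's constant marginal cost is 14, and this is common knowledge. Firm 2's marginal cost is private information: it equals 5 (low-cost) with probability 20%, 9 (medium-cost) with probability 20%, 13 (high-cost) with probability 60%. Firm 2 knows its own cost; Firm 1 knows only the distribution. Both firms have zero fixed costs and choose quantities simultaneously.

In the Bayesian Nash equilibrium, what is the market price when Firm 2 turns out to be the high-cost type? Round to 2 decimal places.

Each type of Firm 2 best-responds to q₁; Firm 1 best-responds to the expected q₂ over Firm 2's types.
Firm 2 with cost c maximizes (104 − (1/2)(q₁+q₂) − c)·q₂, giving q₂(c) = (104 − c − (1/2)q₁).
E[c₂] = 0.2·5 + 0.2·9 + 0.6·13 = 10.6
Firm 1's FOC against E[q₂] yields q₁ = (104 − 2·14 + E[c₂])/(3/2) = (104 − 28 + 10.6)/(3/2) = 57.7333.
q₂(high-cost) = 62.1333, so P = 104 − (1/2)·(57.7333 + 62.1333) = 44.0667.

44.07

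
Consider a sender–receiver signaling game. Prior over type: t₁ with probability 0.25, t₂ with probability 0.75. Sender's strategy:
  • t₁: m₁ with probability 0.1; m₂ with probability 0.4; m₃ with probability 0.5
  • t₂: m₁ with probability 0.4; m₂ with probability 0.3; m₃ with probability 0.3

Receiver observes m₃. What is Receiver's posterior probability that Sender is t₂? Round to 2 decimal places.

P(m₃) = 0.25·0.5 + 0.75·0.3 = 0.35
P(t₂ | m₃) = (0.75·0.3) / 0.35 = 0.225 / 0.35 = 0.642857

0.64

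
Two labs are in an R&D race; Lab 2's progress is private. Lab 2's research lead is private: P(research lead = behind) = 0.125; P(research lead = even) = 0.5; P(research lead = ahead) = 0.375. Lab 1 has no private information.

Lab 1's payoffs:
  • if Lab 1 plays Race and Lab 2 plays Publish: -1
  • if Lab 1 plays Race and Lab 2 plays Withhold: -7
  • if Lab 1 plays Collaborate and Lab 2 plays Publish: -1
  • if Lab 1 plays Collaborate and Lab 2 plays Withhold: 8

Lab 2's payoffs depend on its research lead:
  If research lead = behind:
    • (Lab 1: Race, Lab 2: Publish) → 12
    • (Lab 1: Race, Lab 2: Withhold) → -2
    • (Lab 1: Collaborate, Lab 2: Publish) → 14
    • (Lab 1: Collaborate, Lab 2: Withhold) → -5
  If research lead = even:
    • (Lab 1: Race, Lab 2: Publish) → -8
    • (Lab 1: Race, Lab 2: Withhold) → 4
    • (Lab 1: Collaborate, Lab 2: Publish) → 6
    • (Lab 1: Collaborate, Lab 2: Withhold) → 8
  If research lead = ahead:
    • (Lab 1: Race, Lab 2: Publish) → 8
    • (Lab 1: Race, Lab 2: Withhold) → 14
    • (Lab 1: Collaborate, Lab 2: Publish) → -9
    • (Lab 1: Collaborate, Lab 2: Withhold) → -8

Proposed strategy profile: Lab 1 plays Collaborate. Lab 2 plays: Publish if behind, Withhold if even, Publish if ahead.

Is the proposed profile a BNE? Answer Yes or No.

Lab 1 plays Collaborate: E[Collaborate] = 0.125·(-1) + 0.5·(8) + 0.375·(-1) = 3.5; E[Race] = -4. Best-responding. ✓
Lab 2 (research lead behind), facing Collaborate: Publish gives 14, Withhold gives -5. Proposed Publish is best. ✓
Lab 2 (research lead even), facing Collaborate: Publish gives 6, Withhold gives 8. Proposed Withhold is best. ✓
Lab 2 (research lead ahead), facing Collaborate: Publish gives -9, Withhold gives -8. Proposed Publish is not best — profitable deviation exists. ✗

No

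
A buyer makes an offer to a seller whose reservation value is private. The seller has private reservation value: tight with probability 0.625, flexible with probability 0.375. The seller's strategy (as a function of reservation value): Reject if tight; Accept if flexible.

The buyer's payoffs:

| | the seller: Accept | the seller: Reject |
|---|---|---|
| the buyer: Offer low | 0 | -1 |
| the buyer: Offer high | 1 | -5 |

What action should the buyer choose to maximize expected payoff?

E[Offer low] = 0.625·(-1) + 0.375·(0) = -0.625
E[Offer high] = 0.625·(-5) + 0.375·(1) = -2.75
Best response: Offer low (-0.625 is the largest).

Offer low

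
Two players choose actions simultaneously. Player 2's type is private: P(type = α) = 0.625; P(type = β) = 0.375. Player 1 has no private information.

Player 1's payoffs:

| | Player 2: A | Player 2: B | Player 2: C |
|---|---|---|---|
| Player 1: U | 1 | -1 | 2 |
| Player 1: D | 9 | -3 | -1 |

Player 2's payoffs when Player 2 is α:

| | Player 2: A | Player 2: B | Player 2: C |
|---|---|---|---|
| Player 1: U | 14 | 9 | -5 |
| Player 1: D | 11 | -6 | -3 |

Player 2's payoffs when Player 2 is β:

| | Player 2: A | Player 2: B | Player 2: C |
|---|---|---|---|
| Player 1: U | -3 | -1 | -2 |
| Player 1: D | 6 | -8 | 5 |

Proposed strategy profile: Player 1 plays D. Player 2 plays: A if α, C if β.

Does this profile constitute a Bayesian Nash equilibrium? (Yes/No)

A profile is a BNE iff every type of every player is best-responding given beliefs about the other side.
Player 1 plays D: E[D] = 0.625·(9) + 0.375·(-1) = 5.25; E[U] = 1.375. Best-responding. ✓
Player 2 (type α), facing D: A gives 11, B gives -6, C gives -3. Proposed A is best. ✓
Player 2 (type β), facing D: A gives 6, B gives -8, C gives 5. Proposed C is not best — profitable deviation exists. ✗

No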